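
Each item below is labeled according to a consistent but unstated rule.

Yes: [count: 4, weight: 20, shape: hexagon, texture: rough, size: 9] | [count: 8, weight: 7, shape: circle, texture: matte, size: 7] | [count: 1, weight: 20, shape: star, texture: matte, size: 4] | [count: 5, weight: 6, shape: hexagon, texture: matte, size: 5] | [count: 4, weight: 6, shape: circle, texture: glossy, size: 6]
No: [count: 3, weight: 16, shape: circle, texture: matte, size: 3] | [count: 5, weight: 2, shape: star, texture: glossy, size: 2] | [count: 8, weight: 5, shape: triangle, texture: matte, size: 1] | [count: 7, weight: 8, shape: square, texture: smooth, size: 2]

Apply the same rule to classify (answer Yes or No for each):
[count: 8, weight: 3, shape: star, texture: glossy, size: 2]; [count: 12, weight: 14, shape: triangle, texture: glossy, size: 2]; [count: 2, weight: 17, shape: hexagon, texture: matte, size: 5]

The pattern is that an item is 'Yes' exactly when: size ≥ 4.
[count: 8, weight: 3, shape: star, texture: glossy, size: 2] — size = 2, hence No. [count: 12, weight: 14, shape: triangle, texture: glossy, size: 2] — size = 2, hence No. [count: 2, weight: 17, shape: hexagon, texture: matte, size: 5] — size = 5, hence Yes.

No, No, Yes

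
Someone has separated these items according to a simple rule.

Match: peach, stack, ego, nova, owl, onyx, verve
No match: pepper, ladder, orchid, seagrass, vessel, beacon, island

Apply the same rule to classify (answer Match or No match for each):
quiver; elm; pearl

All 'Match' examples share one property — length ≤ 5 — and every 'No match' example lacks it.

No match, Match, Match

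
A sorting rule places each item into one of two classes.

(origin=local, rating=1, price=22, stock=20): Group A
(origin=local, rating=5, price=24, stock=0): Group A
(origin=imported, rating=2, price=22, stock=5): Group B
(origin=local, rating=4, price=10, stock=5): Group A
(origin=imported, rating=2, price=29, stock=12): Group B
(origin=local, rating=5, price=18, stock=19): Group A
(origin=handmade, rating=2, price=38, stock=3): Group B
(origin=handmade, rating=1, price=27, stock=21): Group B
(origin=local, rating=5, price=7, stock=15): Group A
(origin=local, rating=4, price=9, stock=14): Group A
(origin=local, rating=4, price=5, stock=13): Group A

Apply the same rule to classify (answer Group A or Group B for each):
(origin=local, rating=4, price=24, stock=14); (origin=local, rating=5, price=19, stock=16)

Checking candidate rules against both groups, what survives is: origin is local.
(origin=local, rating=4, price=24, stock=14): Group A (origin is local). (origin=local, rating=5, price=19, stock=16): Group A (origin is local).

Group A, Group A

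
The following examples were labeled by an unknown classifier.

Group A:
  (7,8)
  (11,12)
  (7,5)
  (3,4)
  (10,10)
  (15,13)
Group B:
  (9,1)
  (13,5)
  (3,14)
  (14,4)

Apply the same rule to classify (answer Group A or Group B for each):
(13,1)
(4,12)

Group B, Group B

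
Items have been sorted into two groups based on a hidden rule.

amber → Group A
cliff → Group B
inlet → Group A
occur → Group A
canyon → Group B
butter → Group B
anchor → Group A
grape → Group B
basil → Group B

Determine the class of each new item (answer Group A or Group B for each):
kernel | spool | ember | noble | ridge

Group B, Group B, Group A, Group B, Group B

A rule that fits every label: starts with a vowel — true of each 'Group A' example, false of each 'Group B' one.
kernel: starts with 'k', does not pass → Group B. spool: starts with 's', does not pass → Group B. ember: starts with 'e', satisfies this → Group A. noble: starts with 'n', does not pass → Group B. ridge: starts with 'r', does not pass → Group B.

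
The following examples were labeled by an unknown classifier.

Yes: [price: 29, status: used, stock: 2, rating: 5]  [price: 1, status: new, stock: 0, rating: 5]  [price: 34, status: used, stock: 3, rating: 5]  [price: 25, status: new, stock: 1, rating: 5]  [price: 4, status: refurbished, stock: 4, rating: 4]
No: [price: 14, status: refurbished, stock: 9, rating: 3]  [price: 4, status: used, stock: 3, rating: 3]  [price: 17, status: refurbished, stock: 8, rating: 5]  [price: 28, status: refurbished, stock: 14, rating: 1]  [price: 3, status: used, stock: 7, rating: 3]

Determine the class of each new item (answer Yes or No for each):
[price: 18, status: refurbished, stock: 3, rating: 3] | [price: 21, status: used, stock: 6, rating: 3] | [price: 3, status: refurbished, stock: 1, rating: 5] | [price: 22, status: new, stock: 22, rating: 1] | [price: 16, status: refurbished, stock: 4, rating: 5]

No, No, Yes, No, Yes

The distinguishing property — rating ≥ 4 AND stock ≤ 4 — holds for all the 'Yes' cases and none of the 'No' cases.
[price: 18, status: refurbished, stock: 3, rating: 3] — rating = 3, stock = 3, hence No.
[price: 21, status: used, stock: 6, rating: 3] — rating = 3, stock = 6, hence No.
[price: 3, status: refurbished, stock: 1, rating: 5] — rating = 5, stock = 1, hence Yes.
[price: 22, status: new, stock: 22, rating: 1] — rating = 1, stock = 22, hence No.
[price: 16, status: refurbished, stock: 4, rating: 5] — rating = 5, stock = 4, hence Yes.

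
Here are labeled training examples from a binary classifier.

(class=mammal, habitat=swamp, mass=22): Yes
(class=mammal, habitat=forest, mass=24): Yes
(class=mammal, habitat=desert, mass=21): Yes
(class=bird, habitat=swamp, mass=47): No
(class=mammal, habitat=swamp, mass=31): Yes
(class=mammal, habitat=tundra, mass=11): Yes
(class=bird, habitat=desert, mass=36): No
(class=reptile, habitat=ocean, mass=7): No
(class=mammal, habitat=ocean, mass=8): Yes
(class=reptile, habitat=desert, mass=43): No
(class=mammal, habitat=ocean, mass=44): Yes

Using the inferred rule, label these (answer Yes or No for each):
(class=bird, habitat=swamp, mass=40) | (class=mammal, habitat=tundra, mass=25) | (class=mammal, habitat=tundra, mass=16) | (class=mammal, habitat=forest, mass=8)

No, Yes, Yes, Yes

The simplest hypothesis consistent with all the labels is: class is mammal.
No: (class=bird, habitat=swamp, mass=40), since class is bird.
Yes: (class=mammal, habitat=tundra, mass=25), since class is mammal.
Yes: (class=mammal, habitat=tundra, mass=16), since class is mammal.
Yes: (class=mammal, habitat=forest, mass=8), since class is mammal.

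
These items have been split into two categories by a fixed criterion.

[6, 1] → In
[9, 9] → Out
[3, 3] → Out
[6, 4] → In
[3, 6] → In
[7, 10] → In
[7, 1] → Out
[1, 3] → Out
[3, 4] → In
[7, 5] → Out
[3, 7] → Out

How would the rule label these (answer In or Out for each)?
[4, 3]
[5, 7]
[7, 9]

In, Out, Out

A rule that fits every label: product is even — true of each 'In' example, false of each 'Out' one.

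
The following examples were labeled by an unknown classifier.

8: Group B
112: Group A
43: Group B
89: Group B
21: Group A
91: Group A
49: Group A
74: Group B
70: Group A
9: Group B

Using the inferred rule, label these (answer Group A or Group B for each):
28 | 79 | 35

Checking candidate rules against both groups, what survives is: multiple of 7.
28: 28 = 7·4, matches → Group A.
79: 79 = 7·11 + 2, fails this test → Group B.
35: 35 = 7·5, matches → Group A.

Group A, Group B, Group A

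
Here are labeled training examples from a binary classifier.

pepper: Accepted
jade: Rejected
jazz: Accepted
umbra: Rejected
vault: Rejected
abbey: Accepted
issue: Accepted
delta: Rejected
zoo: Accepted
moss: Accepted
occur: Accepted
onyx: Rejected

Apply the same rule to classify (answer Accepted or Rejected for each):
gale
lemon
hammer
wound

A rule that fits every label: has a double letter — true of each 'Accepted' example, false of each 'Rejected' one.
gale: no doubled letter — does not satisfy this, so Rejected.
lemon: no doubled letter — does not satisfy this, so Rejected.
hammer: 'mm' doubled — meets the rule, so Accepted.
wound: no doubled letter — does not satisfy this, so Rejected.

Rejected, Rejected, Accepted, Rejected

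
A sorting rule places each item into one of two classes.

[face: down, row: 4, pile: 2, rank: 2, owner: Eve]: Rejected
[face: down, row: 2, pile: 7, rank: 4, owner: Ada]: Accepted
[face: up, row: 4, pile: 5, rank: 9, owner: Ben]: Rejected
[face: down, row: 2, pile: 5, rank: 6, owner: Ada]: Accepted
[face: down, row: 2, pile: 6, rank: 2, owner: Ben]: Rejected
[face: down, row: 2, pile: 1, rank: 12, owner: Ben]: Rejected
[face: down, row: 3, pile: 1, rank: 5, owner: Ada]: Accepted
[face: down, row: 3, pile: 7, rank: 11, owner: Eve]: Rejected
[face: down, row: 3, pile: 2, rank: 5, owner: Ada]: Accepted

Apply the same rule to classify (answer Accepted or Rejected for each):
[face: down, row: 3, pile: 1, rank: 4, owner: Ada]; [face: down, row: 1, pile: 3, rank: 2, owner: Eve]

A rule that fits every label: owner is Ada — true of each 'Accepted' example, false of each 'Rejected' one.
[face: down, row: 3, pile: 1, rank: 4, owner: Ada]: owner is Ada, has this property → Accepted. [face: down, row: 1, pile: 3, rank: 2, owner: Eve]: owner is Eve, does not pass → Rejected.

Accepted, Rejected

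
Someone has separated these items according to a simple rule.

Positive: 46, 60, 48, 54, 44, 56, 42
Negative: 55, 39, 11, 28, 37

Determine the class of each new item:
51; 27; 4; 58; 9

Negative, Negative, Negative, Positive, Negative

The pattern is that an item is 'Positive' exactly when: even AND at least 37.
Negative: 51, since 51 is odd, 51 ≥ 37. Negative: 27, since 27 is odd, 27 < 37. Negative: 4, since 4 is even, 4 < 37. Positive: 58, since 58 is even, 58 ≥ 37. Negative: 9, since 9 is odd, 9 < 37.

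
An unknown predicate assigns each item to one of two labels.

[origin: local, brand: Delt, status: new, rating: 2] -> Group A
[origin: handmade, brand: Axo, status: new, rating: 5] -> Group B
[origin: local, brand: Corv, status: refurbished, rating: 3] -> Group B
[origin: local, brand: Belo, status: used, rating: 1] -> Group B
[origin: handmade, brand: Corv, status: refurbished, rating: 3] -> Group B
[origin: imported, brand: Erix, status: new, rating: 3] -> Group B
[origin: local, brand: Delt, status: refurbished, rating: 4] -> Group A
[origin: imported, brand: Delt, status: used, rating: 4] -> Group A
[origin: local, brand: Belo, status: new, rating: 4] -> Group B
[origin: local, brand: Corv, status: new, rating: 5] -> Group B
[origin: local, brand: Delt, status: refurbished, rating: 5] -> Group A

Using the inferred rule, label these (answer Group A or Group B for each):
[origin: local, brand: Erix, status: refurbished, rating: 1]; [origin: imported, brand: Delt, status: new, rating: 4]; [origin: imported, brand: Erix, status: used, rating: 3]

The simplest hypothesis consistent with all the labels is: brand is Delt.

Group B, Group A, Group B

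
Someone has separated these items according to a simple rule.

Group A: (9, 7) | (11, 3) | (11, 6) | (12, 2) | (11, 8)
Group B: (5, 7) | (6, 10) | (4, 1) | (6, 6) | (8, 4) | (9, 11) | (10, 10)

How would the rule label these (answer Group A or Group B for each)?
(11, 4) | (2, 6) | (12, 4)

The classifier is using: first > second AND sum ≥ 14.
(11, 4): 11 > 4, 11+4 = 15 — has this property, so Group A. (2, 6): 2 < 6, 2+6 = 8 — does not satisfy this, so Group B. (12, 4): 12 > 4, 12+4 = 16 — has this property, so Group A.

Group A, Group B, Group A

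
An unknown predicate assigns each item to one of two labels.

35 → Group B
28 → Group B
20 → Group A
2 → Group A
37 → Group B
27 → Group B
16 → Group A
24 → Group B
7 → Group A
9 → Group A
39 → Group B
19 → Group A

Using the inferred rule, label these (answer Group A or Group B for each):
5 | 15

Group A, Group A

'Group A' ⟺ at most 20.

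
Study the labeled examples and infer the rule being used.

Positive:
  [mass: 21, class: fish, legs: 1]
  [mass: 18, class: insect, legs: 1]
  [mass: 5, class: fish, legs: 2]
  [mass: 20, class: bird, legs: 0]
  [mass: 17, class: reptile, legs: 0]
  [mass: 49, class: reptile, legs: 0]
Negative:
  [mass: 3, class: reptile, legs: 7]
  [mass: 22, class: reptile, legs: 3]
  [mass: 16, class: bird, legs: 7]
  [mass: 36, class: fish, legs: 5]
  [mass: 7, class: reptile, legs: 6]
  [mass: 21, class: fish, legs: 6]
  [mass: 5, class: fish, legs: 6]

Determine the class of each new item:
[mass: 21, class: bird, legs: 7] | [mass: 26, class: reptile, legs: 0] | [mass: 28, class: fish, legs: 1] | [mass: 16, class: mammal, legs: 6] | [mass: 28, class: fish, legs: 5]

One predicate separates the groups cleanly: legs ≤ 2.
[mass: 21, class: bird, legs: 7]: legs = 7 — doesn't qualify, so Negative.
[mass: 26, class: reptile, legs: 0]: legs = 0 — has this property, so Positive.
[mass: 28, class: fish, legs: 1]: legs = 1 — has this property, so Positive.
[mass: 16, class: mammal, legs: 6]: legs = 6 — doesn't qualify, so Negative.
[mass: 28, class: fish, legs: 5]: legs = 5 — doesn't qualify, so Negative.

Negative, Positive, Positive, Negative, Negative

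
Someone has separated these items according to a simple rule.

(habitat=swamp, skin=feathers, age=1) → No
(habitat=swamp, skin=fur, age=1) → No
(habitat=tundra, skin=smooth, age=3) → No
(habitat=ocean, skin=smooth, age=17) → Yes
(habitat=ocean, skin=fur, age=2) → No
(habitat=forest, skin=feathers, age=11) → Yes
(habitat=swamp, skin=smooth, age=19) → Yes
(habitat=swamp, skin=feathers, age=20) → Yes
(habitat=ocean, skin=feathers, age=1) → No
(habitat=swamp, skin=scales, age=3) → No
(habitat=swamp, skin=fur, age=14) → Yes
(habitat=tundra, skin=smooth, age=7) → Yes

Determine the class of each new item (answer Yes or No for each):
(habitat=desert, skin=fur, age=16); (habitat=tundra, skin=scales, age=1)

A rule that fits every label: age ≥ 7 — true of each 'Yes' example, false of each 'No' one.

Yes, No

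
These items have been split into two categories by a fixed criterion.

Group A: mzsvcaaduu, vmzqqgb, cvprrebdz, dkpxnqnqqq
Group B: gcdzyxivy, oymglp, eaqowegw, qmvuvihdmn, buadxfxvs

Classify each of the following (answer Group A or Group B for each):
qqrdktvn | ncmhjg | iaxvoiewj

One predicate separates the groups cleanly: has a double letter.
qqrdktvn — 'qq' doubled, hence Group A.
ncmhjg — no doubled letter, hence Group B.
iaxvoiewj — no doubled letter, hence Group B.

Group A, Group B, Group B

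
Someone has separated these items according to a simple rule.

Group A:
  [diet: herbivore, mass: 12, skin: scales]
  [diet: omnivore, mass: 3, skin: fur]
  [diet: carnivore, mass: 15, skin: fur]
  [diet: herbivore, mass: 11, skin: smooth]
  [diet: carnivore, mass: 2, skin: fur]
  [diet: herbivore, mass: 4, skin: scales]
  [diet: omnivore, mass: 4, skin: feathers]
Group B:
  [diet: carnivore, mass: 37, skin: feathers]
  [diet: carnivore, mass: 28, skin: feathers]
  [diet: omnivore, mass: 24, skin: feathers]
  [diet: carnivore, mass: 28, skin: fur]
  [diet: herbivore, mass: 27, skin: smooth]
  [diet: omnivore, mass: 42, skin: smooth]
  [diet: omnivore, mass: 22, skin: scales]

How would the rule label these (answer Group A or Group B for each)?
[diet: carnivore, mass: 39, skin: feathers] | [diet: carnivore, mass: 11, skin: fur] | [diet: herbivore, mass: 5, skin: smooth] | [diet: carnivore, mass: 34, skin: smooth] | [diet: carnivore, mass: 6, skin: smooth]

Group B, Group A, Group A, Group B, Group A

The common property of the 'Group A' items is: mass ≤ 15. No 'Group B' item has it.
[diet: carnivore, mass: 39, skin: feathers]: Group B (mass = 39).
[diet: carnivore, mass: 11, skin: fur]: Group A (mass = 11).
[diet: herbivore, mass: 5, skin: smooth]: Group A (mass = 5).
[diet: carnivore, mass: 34, skin: smooth]: Group B (mass = 34).
[diet: carnivore, mass: 6, skin: smooth]: Group A (mass = 6).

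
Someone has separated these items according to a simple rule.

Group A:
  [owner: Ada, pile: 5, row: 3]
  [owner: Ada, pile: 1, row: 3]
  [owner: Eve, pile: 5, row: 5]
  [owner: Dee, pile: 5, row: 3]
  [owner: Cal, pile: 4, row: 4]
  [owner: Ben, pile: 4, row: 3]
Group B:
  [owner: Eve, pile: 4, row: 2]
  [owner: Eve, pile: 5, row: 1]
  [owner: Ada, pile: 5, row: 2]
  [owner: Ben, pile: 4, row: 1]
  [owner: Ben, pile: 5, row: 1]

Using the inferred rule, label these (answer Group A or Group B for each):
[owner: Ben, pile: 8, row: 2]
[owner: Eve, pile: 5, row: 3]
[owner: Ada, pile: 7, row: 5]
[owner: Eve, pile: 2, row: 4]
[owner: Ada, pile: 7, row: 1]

All 'Group A' examples share one property — row ≥ 3 — and every 'Group B' example lacks it.
[owner: Ben, pile: 8, row: 2] — row = 2, hence Group B.
[owner: Eve, pile: 5, row: 3] — row = 3, hence Group A.
[owner: Ada, pile: 7, row: 5] — row = 5, hence Group A.
[owner: Eve, pile: 2, row: 4] — row = 4, hence Group A.
[owner: Ada, pile: 7, row: 1] — row = 1, hence Group B.

Group B, Group A, Group A, Group A, Group B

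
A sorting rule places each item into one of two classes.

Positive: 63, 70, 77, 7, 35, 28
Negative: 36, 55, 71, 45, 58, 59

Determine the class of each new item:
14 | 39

Positive, Negative

Every 'Positive' example satisfies: multiple of 7. None of the 'Negative' examples do.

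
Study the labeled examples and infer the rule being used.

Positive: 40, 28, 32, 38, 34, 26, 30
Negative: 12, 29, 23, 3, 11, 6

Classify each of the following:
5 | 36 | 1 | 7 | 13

One predicate separates the groups cleanly: even AND at least 23.

Negative, Positive, Negative, Negative, Negative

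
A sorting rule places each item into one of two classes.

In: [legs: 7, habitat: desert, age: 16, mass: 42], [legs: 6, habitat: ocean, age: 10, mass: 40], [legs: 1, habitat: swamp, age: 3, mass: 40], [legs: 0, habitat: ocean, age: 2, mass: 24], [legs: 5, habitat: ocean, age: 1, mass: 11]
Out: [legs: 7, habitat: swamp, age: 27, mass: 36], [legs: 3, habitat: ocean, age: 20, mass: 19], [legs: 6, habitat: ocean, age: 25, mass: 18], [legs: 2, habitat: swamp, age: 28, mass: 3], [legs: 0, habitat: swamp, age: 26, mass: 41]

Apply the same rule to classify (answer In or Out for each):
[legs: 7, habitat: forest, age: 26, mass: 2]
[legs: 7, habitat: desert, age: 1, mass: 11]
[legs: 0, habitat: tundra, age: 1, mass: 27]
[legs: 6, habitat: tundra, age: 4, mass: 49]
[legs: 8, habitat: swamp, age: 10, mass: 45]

Out, In, In, In, In

The distinguishing property — age ≤ 16 — holds for all the 'In' cases and none of the 'Out' cases.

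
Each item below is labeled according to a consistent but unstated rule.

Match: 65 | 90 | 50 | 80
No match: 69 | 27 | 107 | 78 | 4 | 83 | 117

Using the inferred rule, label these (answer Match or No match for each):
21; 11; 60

Checking candidate rules against both groups, what survives is: multiple of 5.
21: 21 = 5·4 + 1, doesn't qualify → No match. 11: 11 = 5·2 + 1, doesn't qualify → No match. 60: 60 = 5·12, has this property → Match.

No match, No match, Match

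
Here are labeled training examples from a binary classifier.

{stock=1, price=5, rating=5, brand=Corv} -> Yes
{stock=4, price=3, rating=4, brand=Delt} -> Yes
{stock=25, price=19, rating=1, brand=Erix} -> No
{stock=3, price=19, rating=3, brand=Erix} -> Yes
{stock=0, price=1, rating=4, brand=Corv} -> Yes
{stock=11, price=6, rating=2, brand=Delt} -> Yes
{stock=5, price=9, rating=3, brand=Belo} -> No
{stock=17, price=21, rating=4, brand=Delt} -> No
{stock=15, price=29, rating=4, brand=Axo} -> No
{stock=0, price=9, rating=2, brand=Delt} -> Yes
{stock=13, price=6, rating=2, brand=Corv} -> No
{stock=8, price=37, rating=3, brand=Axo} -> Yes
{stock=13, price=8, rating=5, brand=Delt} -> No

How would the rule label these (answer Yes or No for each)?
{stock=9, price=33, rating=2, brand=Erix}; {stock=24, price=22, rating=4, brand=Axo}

Yes, No

Rule: stock ≠ 5 AND stock ≤ 11. This holds for each 'Yes' example and fails for each 'No' one.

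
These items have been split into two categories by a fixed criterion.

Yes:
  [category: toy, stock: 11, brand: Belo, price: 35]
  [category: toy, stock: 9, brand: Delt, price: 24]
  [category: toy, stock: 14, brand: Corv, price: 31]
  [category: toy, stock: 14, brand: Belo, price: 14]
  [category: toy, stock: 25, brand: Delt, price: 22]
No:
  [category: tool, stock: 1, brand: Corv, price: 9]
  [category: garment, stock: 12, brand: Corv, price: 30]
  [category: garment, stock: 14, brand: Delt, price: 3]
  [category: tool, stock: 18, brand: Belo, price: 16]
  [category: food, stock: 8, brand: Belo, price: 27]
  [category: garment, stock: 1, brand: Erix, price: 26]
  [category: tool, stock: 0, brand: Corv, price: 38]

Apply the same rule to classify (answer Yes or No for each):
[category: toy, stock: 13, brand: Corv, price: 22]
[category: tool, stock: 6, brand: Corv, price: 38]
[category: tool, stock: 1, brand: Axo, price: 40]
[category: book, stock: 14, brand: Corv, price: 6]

A rule that fits every label: category is toy — true of each 'Yes' example, false of each 'No' one.
Yes: [category: toy, stock: 13, brand: Corv, price: 22], since category is toy. No: [category: tool, stock: 6, brand: Corv, price: 38], since category is tool. No: [category: tool, stock: 1, brand: Axo, price: 40], since category is tool. No: [category: book, stock: 14, brand: Corv, price: 6], since category is book.

Yes, No, No, No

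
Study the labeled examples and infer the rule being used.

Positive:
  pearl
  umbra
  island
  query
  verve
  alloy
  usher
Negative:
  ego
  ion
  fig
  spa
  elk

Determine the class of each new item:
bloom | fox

Positive, Negative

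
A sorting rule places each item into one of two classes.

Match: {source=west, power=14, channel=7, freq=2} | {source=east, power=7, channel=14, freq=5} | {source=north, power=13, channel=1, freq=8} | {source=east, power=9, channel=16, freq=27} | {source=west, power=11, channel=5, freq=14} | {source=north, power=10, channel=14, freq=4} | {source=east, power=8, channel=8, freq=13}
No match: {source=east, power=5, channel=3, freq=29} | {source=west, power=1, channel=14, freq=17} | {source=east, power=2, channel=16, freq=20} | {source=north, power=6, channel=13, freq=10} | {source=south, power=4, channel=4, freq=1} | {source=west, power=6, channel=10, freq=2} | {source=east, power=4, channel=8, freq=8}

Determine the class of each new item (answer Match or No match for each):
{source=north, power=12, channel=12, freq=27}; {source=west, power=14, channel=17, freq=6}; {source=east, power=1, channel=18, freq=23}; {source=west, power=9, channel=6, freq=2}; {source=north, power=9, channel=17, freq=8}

Match, Match, No match, Match, Match

One predicate separates the groups cleanly: power ≥ 7.
Match: {source=north, power=12, channel=12, freq=27}, since power = 12.
Match: {source=west, power=14, channel=17, freq=6}, since power = 14.
No match: {source=east, power=1, channel=18, freq=23}, since power = 1.
Match: {source=west, power=9, channel=6, freq=2}, since power = 9.
Match: {source=north, power=9, channel=17, freq=8}, since power = 9.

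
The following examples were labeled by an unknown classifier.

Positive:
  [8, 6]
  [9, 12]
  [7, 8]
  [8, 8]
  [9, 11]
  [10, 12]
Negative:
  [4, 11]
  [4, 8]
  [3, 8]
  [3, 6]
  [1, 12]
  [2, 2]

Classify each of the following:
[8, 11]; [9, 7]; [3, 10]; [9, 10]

Positive, Positive, Negative, Positive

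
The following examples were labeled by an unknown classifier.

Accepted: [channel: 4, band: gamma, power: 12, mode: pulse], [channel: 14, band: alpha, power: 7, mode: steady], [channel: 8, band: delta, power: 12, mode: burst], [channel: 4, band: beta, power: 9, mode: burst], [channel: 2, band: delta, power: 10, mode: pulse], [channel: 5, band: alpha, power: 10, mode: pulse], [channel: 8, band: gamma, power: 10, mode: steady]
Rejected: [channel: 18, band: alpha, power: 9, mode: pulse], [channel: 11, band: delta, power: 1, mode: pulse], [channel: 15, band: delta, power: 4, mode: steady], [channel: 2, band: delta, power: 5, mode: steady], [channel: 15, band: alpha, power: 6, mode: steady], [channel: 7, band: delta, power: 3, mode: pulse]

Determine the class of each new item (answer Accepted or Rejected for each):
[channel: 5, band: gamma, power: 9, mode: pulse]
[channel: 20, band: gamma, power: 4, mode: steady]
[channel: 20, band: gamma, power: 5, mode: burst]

The rule appears to be: power ≥ 6 AND channel ≤ 14.

Accepted, Rejected, Rejected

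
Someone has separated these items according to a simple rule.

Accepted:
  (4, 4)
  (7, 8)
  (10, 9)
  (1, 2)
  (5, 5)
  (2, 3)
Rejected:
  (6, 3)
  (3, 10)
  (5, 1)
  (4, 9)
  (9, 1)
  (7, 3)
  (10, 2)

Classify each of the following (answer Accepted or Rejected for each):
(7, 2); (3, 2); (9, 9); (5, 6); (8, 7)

The classifier is using: |first − second| ≤ 1.

Rejected, Accepted, Accepted, Accepted, Accepted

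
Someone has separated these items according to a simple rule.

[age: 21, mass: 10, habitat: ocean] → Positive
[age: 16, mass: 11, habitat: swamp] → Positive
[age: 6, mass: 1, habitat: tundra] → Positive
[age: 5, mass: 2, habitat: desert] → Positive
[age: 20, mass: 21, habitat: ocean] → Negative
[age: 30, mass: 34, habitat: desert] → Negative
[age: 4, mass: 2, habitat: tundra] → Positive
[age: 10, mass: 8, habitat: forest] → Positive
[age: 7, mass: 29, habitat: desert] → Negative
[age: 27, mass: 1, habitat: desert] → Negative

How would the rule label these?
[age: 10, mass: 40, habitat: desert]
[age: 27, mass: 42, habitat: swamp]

The pattern is that an item is 'Positive' exactly when: age ≤ 21 AND mass ≤ 11.

Negative, Negative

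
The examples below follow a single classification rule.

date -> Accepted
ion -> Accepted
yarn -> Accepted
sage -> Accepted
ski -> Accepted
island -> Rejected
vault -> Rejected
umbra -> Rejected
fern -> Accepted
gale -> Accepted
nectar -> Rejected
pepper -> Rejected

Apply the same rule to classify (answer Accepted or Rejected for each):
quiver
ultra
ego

The common property of the 'Accepted' items is: length ≤ 4. No 'Rejected' item has it.
Rejected: quiver, since length 6. Rejected: ultra, since length 5. Accepted: ego, since length 3.

Rejected, Rejected, Accepted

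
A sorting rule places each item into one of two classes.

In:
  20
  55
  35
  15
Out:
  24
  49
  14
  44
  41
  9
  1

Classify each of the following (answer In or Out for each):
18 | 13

Out, Out

All 'In' examples share one property — multiple of 5 — and every 'Out' example lacks it.
18: 18 = 5·3 + 3, fails the rule → Out.
13: 13 = 5·2 + 3, fails the rule → Out.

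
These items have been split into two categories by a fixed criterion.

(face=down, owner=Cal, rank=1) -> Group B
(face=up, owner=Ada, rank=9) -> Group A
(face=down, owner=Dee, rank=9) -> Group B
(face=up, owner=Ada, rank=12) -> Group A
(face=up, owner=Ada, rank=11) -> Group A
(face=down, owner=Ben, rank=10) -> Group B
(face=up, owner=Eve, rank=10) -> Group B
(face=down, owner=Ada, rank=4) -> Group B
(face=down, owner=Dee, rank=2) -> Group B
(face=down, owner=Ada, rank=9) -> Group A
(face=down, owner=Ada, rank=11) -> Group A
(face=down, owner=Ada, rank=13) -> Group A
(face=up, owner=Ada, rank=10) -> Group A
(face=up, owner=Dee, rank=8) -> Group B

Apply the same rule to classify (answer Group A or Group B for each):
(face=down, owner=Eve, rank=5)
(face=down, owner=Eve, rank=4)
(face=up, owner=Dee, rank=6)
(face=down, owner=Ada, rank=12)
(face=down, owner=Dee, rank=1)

The pattern is that an item is 'Group A' exactly when: owner is Ada AND rank ≥ 8.

Group B, Group B, Group B, Group A, Group B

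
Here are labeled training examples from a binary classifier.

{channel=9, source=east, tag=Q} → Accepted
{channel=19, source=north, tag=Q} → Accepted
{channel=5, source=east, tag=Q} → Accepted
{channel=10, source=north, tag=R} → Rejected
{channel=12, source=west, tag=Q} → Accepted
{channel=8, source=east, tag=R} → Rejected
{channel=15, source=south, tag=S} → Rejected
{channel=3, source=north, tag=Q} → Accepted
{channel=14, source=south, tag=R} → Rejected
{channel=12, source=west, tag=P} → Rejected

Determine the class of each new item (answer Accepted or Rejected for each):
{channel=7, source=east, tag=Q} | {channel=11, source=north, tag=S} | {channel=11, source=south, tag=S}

Accepted, Rejected, Rejected

The rule appears to be: tag is Q.
{channel=7, source=east, tag=Q}: Accepted (tag is Q). {channel=11, source=north, tag=S}: Rejected (tag is S). {channel=11, source=south, tag=S}: Rejected (tag is S).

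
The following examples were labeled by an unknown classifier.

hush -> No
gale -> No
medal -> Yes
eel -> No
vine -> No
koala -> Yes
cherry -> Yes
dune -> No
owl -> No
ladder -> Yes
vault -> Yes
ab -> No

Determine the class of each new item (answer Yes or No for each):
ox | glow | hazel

Rule: length ≥ 5. This holds for each 'Yes' example and fails for each 'No' one.
ox: length 2, fails the rule → No. glow: length 4, fails the rule → No. hazel: length 5, has this property → Yes.

No, No, Yes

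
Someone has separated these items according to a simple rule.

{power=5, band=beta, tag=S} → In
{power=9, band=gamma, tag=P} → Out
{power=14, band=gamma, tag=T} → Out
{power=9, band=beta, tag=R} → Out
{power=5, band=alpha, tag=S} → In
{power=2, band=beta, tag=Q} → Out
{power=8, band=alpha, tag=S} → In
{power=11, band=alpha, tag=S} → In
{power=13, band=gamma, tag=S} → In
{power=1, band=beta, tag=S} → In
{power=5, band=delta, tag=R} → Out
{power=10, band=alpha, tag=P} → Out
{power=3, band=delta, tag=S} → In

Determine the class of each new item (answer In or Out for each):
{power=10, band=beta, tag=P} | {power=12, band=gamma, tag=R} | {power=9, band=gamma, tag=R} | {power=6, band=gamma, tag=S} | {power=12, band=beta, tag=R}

A rule that fits every label: tag is S — true of each 'In' example, false of each 'Out' one.

Out, Out, Out, In, Out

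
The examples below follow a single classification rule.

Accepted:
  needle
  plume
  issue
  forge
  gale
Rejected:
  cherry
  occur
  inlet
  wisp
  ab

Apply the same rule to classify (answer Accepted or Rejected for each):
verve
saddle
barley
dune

Accepted, Accepted, Rejected, Accepted

The pattern is that an item is 'Accepted' exactly when: ends with 'e'.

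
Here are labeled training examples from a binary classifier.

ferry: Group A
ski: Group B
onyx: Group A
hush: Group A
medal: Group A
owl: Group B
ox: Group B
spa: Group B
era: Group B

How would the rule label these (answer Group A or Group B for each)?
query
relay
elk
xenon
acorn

Group A, Group A, Group B, Group A, Group A

The classifier is using: length ≥ 4.
Group A: query, since length 5.
Group A: relay, since length 5.
Group B: elk, since length 3.
Group A: xenon, since length 5.
Group A: acorn, since length 5.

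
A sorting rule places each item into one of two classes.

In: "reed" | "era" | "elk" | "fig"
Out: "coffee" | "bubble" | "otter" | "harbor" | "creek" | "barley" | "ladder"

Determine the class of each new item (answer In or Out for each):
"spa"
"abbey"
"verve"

All 'In' examples share one property — length ≤ 4 — and every 'Out' example lacks it.
"spa" — length 3, hence In.
"abbey" — length 5, hence Out.
"verve" — length 5, hence Out.

In, Out, Out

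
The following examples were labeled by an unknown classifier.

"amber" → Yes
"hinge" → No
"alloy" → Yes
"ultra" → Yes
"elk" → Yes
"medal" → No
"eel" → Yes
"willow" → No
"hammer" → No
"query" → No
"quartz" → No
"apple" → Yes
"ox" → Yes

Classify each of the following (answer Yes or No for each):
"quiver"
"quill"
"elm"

'Yes' ⟺ starts with a vowel.
"quiver": starts with 'q', fails this test → No.
"quill": starts with 'q', fails this test → No.
"elm": starts with 'e', checks out → Yes.

No, No, Yes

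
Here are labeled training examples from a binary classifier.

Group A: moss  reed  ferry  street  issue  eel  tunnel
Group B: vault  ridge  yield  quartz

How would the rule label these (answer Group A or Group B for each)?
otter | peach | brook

Group A, Group B, Group A

'Group A' ⟺ has a double letter.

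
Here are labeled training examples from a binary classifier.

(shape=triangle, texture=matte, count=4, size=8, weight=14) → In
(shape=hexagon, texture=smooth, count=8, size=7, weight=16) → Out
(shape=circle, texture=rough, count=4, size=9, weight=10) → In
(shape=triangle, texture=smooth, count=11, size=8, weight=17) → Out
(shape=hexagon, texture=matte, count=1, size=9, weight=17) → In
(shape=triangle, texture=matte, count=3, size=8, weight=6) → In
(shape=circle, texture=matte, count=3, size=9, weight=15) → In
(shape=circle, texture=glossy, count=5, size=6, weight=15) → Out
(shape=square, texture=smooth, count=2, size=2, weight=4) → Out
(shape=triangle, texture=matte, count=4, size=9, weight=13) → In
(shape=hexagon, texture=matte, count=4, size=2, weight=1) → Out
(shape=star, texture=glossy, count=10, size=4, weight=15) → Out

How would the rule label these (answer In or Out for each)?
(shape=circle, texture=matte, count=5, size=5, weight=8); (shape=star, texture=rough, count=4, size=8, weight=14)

Out, In

Every 'In' example satisfies: size ≥ 4 AND count ≤ 4. None of the 'Out' examples do.
Out: (shape=circle, texture=matte, count=5, size=5, weight=8), since size = 5, count = 5.
In: (shape=star, texture=rough, count=4, size=8, weight=14), since size = 8, count = 4.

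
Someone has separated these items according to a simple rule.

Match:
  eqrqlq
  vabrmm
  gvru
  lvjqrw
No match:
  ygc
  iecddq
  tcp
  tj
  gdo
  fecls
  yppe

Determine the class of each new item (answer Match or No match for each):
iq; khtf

No match, No match

A rule that fits every label: contains 'r' — true of each 'Match' example, false of each 'No match' one.
No match: iq, since no 'r'.
No match: khtf, since no 'r'.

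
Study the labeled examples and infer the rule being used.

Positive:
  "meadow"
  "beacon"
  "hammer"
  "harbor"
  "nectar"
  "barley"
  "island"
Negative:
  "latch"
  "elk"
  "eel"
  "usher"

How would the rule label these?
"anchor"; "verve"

Positive, Negative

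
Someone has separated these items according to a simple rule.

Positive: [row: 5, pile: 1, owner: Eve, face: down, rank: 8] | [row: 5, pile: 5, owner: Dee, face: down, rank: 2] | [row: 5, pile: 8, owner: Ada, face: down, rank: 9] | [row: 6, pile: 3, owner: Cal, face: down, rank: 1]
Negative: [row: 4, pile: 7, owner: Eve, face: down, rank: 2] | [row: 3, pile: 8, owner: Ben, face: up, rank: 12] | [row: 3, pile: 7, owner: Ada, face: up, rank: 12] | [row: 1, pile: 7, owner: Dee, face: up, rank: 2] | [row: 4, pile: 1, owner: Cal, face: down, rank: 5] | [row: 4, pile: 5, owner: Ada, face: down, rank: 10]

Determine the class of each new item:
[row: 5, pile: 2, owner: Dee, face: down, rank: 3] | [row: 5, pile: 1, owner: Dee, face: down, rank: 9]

Positive, Positive

All 'Positive' examples share one property — row ≥ 5 — and every 'Negative' example lacks it.
[row: 5, pile: 2, owner: Dee, face: down, rank: 3]: row = 5 — satisfies this, so Positive.
[row: 5, pile: 1, owner: Dee, face: down, rank: 9]: row = 5 — satisfies this, so Positive.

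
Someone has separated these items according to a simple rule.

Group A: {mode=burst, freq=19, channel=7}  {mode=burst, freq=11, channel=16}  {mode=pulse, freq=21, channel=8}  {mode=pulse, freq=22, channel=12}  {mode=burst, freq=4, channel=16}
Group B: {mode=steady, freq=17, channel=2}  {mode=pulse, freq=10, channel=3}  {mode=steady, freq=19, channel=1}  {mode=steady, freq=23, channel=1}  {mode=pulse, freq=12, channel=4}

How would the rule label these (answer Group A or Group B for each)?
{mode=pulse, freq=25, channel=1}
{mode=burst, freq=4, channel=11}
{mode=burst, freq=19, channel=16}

Group B, Group A, Group A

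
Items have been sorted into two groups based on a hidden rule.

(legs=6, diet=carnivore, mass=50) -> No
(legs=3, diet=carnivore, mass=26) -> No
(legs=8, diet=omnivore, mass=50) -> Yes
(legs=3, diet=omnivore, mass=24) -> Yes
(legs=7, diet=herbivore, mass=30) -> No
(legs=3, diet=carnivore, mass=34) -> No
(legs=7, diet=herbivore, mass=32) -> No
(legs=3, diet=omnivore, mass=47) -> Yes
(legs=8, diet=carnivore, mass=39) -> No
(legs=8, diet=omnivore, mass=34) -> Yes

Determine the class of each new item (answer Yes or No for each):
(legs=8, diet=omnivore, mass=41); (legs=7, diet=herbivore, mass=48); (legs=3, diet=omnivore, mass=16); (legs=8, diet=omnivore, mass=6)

The classifier is using: diet is omnivore.

Yes, No, Yes, Yes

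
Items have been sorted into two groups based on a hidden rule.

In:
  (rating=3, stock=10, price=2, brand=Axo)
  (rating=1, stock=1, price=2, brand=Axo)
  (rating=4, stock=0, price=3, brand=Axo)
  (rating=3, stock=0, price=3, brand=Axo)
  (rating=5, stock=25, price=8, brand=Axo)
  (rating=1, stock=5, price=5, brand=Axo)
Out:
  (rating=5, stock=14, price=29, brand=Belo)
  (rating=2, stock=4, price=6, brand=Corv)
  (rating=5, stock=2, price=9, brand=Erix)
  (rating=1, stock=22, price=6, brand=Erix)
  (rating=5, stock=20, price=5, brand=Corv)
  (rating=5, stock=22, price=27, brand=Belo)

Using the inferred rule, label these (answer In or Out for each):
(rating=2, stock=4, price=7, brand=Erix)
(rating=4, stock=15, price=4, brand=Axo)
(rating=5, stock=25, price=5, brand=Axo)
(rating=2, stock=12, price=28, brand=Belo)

Out, In, In, Out

The rule appears to be: brand is Axo.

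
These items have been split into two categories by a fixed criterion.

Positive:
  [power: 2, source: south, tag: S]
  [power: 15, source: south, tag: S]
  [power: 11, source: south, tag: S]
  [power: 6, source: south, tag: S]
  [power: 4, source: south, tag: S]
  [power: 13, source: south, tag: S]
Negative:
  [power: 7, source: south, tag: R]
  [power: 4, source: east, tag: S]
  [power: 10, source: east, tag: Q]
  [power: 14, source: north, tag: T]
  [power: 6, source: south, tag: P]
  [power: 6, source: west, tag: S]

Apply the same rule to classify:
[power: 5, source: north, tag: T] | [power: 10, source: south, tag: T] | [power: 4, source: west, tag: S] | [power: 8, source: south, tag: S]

Negative, Negative, Negative, Positive

Every 'Positive' example satisfies: source is south AND tag is S. None of the 'Negative' examples do.
[power: 5, source: north, tag: T] → source is north, tag is T → Negative.
[power: 10, source: south, tag: T] → source is south, tag is T → Negative.
[power: 4, source: west, tag: S] → source is west, tag is S → Negative.
[power: 8, source: south, tag: S] → source is south, tag is S → Positive.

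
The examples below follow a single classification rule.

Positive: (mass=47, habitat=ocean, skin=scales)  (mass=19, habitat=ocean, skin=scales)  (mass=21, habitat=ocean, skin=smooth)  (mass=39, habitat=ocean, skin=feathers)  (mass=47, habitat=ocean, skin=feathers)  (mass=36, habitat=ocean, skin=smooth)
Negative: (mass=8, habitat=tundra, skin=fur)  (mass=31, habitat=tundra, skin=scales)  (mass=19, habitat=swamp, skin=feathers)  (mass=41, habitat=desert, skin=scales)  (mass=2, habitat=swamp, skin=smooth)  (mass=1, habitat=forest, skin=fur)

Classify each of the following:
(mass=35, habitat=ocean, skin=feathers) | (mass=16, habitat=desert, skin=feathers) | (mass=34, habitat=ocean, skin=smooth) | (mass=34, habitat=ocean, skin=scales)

Positive, Negative, Positive, Positive

Rule: habitat is ocean. This holds for each 'Positive' example and fails for each 'Negative' one.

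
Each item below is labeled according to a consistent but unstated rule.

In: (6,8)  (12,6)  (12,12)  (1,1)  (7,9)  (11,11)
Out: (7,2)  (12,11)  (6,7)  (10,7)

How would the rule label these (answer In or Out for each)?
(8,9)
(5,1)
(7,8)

The distinguishing property — sum is even — holds for all the 'In' cases and none of the 'Out' cases.
(8,9): 8+9 = 17, lacks this property → Out.
(5,1): 5+1 = 6, has this property → In.
(7,8): 7+8 = 15, lacks this property → Out.

Out, In, Out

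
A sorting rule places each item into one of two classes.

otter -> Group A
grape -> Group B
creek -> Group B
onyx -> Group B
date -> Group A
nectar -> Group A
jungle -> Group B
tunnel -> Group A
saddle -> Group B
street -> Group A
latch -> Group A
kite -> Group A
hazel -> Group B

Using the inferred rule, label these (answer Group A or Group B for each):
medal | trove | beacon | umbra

Group B, Group A, Group B, Group B

Looking at the examples, the only property every 'Group A' case has and every 'Group B' case lacks is: contains 't'.
medal — no 't', hence Group B.
trove — has 't', hence Group A.
beacon — no 't', hence Group B.
umbra — no 't', hence Group B.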